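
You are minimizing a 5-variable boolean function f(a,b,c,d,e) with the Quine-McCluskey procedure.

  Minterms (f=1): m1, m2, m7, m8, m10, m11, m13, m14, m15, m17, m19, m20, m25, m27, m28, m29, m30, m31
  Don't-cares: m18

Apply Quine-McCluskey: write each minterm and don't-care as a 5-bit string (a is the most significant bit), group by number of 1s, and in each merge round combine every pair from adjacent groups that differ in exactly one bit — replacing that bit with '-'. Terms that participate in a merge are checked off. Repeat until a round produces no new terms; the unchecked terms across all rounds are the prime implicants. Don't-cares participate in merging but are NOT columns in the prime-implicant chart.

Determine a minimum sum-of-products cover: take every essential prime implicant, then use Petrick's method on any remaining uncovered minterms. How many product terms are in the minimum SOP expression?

size-2^0 implicants → 00001(✓)  00010(✓)  00111(✓)  01000(✓)  01010(✓)  01011(✓)  01101(✓)  01110(✓)  01111(✓)  10001(✓)  10010(✓)  10011(✓)  10100(✓)  11001(✓)  11011(✓)  11100(✓)  11101(✓)  11110(✓)  11111(✓)
size-2^1 implicants → -0001  -0010  -1011(✓)  -1101(✓)  -1110(✓)  -1111(✓)  0-010  0-111  01-10(✓)  01-11(✓)  010-0  0101-(✓)  011-1(✓)  0111-(✓)  1-001(✓)  1-011(✓)  1-100  100-1(✓)  1001-  11-01(✓)  11-11(✓)  110-1(✓)  111-0(✓)  111-1(✓)  1110-(✓)  1111-(✓)
size-2^2 implicants → -1-11  -11-1  -111-  01-1-  1-0-1  11--1  111--
Unchecked terms (primes): -0001, -0010, -1-11, -11-1, -111-, 0-010, 0-111, 01-1-, 010-0, 1-0-1, 1-100, 1001-, 11--1, 111--
Minterm coverage:
  m1 ⊆ -0001 [E]
  m2 ⊆ -0010,0-010
  m7 ⊆ 0-111 [E]
  m8 ⊆ 010-0 [E]
  m10 ⊆ 0-010,01-1-,010-0
  m11 ⊆ -1-11,01-1-
  m13 ⊆ -11-1 [E]
  m14 ⊆ -111-,01-1-
  m15 ⊆ -1-11,-11-1,-111-,0-111,01-1-
  m17 ⊆ -0001,1-0-1
  m19 ⊆ 1-0-1,1001-
  m20 ⊆ 1-100 [E]
  m25 ⊆ 1-0-1,11--1
  m27 ⊆ -1-11,1-0-1,11--1
  m28 ⊆ 1-100,111--
  m29 ⊆ -11-1,11--1,111--
  m30 ⊆ -111-,111--
  m31 ⊆ -1-11,-11-1,-111-,11--1,111--
E = {-0001, -11-1, 0-111, 010-0, 1-100}
Petrick residual → -0010, -1-11, -111-, 1-0-1
Cover = b'c'd'e + b'c'de' + bde + bce + bcd + a'cde + a'bc'e' + ac'e + acd'e'  |cover|=9

9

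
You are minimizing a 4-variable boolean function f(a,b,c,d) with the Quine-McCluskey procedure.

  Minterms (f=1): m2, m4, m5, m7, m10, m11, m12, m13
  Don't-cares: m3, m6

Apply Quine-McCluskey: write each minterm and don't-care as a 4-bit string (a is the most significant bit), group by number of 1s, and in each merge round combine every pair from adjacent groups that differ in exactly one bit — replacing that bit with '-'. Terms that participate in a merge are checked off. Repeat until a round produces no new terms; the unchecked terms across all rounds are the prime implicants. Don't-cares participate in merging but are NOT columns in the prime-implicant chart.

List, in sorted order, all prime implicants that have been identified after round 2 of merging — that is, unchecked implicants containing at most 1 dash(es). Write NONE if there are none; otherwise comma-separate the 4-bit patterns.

NONE

[col 0] 0010*, 0011*, 0100*, 0101*, 0110*, 0111*, 1010*, 1011*, 1100*, 1101*
[col 1] -010*, -011*, -100*, -101*, 0-10*, 0-11*, 001-*, 01-0*, 01-1*, 010-*, 011-*, 101-*, 110-*
[col 2] -01-, -10-, 0-1-, 01--
Prime implicants: -01-, -10-, 0-1-, 01--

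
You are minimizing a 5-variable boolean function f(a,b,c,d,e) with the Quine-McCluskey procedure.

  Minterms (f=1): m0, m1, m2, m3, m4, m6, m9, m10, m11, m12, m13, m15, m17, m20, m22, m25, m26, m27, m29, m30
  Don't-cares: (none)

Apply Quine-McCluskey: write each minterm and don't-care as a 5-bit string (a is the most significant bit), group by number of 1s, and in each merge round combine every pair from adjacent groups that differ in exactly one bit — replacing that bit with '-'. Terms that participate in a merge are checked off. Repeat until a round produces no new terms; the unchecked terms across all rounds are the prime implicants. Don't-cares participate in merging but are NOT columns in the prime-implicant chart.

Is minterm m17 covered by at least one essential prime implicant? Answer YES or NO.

Round 0: 00000✓ 00001✓ 00010✓ 00011✓ 00100✓ 00110✓ 01001✓ 01010✓ 01011✓ 01100✓ 01101✓ 01111✓ 10001✓ 10100✓ 10110✓ 11001✓ 11010✓ 11011✓ 11101✓ 11110✓
Round 1: -0001✓ -0100✓ -0110✓ -1001✓ -1010✓ -1011✓ -1101✓ 0-001✓ 0-010✓ 0-011✓ 0-100 00-00✓ 00-10✓ 000-0✓ 000-1✓ 0000-✓ 0001-✓ 001-0✓ 01-01✓ 01-11✓ 010-1✓ 0101-✓ 011-1✓ 0110- 1-001✓ 1-110 101-0✓ 11-01✓ 11-10 110-1✓ 1101-✓
Round 2: --001 -01-0 -1-01 -10-1 -101- 0-0-1 0-01- 00--0 000-- 01--1
PIs = {--001, -01-0, -1-01, -10-1, -101-, 0-0-1, 0-01-, 0-100, 00--0, 000--, 01--1, 0110-, 1-110, 11-10}
Coverage chart:
  m0: 00--0,000--
  m1: --001,0-0-1,000--
  m2: 0-01-,00--0,000--
  m3: 0-0-1,0-01-,000--
  m4: -01-0,0-100,00--0
  m6: -01-0,00--0
  m9: --001,-1-01,-10-1,0-0-1,01--1
  m10: -101-,0-01-
  m11: -10-1,-101-,0-0-1,0-01-,01--1
  m12: 0-100,0110-
  m13: -1-01,01--1,0110-
  m15: 01--1 ←essential
  m17: --001 ←essential
  m20: -01-0 ←essential
  m22: -01-0,1-110
  m25: --001,-1-01,-10-1
  m26: -101-,11-10
  m27: -10-1,-101-
  m29: -1-01 ←essential
  m30: 1-110,11-10
Essential: --001, -01-0, -1-01, 01--1

YES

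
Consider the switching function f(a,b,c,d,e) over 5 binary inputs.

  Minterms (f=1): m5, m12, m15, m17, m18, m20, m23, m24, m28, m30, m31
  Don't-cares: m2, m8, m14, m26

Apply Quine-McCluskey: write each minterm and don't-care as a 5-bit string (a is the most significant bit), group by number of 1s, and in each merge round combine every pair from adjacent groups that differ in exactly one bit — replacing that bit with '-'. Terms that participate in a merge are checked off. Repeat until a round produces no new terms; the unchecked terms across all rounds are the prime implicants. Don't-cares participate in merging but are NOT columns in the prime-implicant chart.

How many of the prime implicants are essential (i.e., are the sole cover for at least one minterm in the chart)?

5

[col 0] 00010*, 00101, 01000*, 01100*, 01110*, 01111*, 10001, 10010*, 10100*, 10111*, 11000*, 11010*, 11100*, 11110*, 11111*
[col 1] -0010, -1000*, -1100*, -1110*, -1111*, 01-00*, 011-0*, 0111-*, 1-010, 1-100, 1-111, 11-00*, 11-10*, 110-0*, 111-0*, 1111-*
[col 2] -1-00, -11-0, -111-, 11--0
Prime implicants: -0010, -1-00, -11-0, -111-, 00101, 1-010, 1-100, 1-111, 10001, 11--0
PI chart (minterm → PIs covering it):
  5 | 00101  (sole → essential)
  12 | -1-00,-11-0
  15 | -111-  (sole → essential)
  17 | 10001  (sole → essential)
  18 | -0010,1-010
  20 | 1-100  (sole → essential)
  23 | 1-111  (sole → essential)
  24 | -1-00,11--0
  28 | -1-00,-11-0,1-100,11--0
  30 | -11-0,-111-,11--0
  31 | -111-,1-111
Essential prime implicants: -111-, 00101, 1-100, 1-111, 10001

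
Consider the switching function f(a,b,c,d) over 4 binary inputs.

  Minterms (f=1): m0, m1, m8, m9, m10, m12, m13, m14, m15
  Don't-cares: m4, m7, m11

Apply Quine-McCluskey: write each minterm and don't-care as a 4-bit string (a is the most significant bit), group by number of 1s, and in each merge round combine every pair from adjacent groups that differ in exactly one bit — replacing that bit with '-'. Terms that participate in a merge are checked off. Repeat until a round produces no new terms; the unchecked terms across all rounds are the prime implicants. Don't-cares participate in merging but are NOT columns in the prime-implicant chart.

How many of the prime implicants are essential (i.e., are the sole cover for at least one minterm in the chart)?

[col 0] 0000*, 0001*, 0100*, 0111*, 1000*, 1001*, 1010*, 1011*, 1100*, 1101*, 1110*, 1111*
[col 1] -000*, -001*, -100*, -111, 0-00*, 000-*, 1-00*, 1-01*, 1-10*, 1-11*, 10-0*, 10-1*, 100-*, 101-*, 11-0*, 11-1*, 110-*, 111-*
[col 2] --00, -00-, 1--0*, 1--1*, 1-0-*, 1-1-*, 10--*, 11--*
[col 3] 1---
Prime implicants: --00, -00-, -111, 1---
PI chart (minterm → PIs covering it):
  0 | --00,-00-
  1 | -00-  (sole → essential)
  8 | --00,-00-,1---
  9 | -00-,1---
  10 | 1---  (sole → essential)
  12 | --00,1---
  13 | 1---  (sole → essential)
  14 | 1---  (sole → essential)
  15 | -111,1---
Essential prime implicants: -00-, 1---

2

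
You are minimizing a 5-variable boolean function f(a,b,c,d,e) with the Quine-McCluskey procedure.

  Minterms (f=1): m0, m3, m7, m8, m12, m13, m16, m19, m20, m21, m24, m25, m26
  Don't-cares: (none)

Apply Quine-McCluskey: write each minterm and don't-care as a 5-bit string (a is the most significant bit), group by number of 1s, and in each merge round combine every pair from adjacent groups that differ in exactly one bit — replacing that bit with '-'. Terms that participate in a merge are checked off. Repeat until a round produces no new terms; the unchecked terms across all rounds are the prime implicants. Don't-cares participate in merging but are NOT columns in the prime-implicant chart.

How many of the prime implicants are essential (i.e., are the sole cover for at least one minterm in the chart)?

7

Round 0: 00000✓ 00011✓ 00111✓ 01000✓ 01100✓ 01101✓ 10000✓ 10011✓ 10100✓ 10101✓ 11000✓ 11001✓ 11010✓
Round 1: -0000✓ -0011 -1000✓ 0-000✓ 00-11 01-00 0110- 1-000✓ 10-00 1010- 110-0 1100-
Round 2: --000
PIs = {--000, -0011, 00-11, 01-00, 0110-, 10-00, 1010-, 110-0, 1100-}
Coverage chart:
  m0: --000 ←essential
  m3: -0011,00-11
  m7: 00-11 ←essential
  m8: --000,01-00
  m12: 01-00,0110-
  m13: 0110- ←essential
  m16: --000,10-00
  m19: -0011 ←essential
  m20: 10-00,1010-
  m21: 1010- ←essential
  m24: --000,110-0,1100-
  m25: 1100- ←essential
  m26: 110-0 ←essential
Essential: --000, -0011, 00-11, 0110-, 1010-, 110-0, 1100-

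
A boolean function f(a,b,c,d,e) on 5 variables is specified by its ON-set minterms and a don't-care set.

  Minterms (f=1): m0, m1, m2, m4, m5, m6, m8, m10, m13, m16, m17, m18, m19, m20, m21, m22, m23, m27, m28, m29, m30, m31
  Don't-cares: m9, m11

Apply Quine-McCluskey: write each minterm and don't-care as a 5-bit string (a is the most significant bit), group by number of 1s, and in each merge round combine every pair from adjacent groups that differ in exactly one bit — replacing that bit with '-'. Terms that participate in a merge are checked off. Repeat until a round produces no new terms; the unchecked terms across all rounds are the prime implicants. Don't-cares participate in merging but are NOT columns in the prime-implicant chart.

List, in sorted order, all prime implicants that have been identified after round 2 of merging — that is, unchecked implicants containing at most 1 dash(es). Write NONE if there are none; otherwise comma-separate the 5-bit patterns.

-1011

Round 0: 00000✓ 00001✓ 00010✓ 00100✓ 00101✓ 00110✓ 01000✓ 01001✓ 01010✓ 01011✓ 01101✓ 10000✓ 10001✓ 10010✓ 10011✓ 10100✓ 10101✓ 10110✓ 10111✓ 11011✓ 11100✓ 11101✓ 11110✓ 11111✓
Round 1: -0000✓ -0001✓ -0010✓ -0100✓ -0101✓ -0110✓ -1011 -1101✓ 0-000✓ 0-001✓ 0-010✓ 0-101✓ 00-00✓ 00-01✓ 00-10✓ 000-0✓ 0000-✓ 001-0✓ 0010-✓ 01-01✓ 010-0✓ 010-1✓ 0100-✓ 0101-✓ 1-011✓ 1-100✓ 1-101✓ 1-110✓ 1-111✓ 10-00✓ 10-01✓ 10-10✓ 10-11✓ 100-0✓ 100-1✓ 1000-✓ 1001-✓ 101-0✓ 101-1✓ 1010-✓ 1011-✓ 11-11✓ 111-0✓ 111-1✓ 1110-✓ 1111-✓
Round 2: --101 -0-00✓ -0-01✓ -0-10✓ -00-0✓ -000-✓ -01-0✓ -010-✓ 0--01 0-0-0 0-00- 00--0✓ 00-0-✓ 010-- 1--11 1-1-0✓ 1-1-1✓ 1-10-✓ 1-11-✓ 10--0✓ 10--1✓ 10-0-✓ 10-1-✓ 100--✓ 101--✓ 111--✓
Round 3: -0--0 -0-0- 1-1-- 10---
PIs = {--101, -0--0, -0-0-, -1011, 0--01, 0-0-0, 0-00-, 010--, 1--11, 1-1--, 10---}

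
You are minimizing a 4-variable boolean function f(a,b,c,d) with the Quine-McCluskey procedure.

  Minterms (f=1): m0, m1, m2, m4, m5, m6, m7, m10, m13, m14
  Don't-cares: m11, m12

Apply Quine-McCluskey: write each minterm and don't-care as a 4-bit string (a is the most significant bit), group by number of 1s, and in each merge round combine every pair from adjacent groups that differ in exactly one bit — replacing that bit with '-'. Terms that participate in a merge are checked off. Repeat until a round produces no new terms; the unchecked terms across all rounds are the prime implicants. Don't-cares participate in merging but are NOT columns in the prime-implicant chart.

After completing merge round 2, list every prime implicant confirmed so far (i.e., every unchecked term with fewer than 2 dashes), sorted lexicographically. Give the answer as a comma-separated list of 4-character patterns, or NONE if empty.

size-2^0 implicants → 0000(✓)  0001(✓)  0010(✓)  0100(✓)  0101(✓)  0110(✓)  0111(✓)  1010(✓)  1011(✓)  1100(✓)  1101(✓)  1110(✓)
size-2^1 implicants → -010(✓)  -100(✓)  -101(✓)  -110(✓)  0-00(✓)  0-01(✓)  0-10(✓)  00-0(✓)  000-(✓)  01-0(✓)  01-1(✓)  010-(✓)  011-(✓)  1-10(✓)  101-  11-0(✓)  110-(✓)
size-2^2 implicants → --10  -1-0  -10-  0--0  0-0-  01--
Unchecked terms (primes): --10, -1-0, -10-, 0--0, 0-0-, 01--, 101-

101-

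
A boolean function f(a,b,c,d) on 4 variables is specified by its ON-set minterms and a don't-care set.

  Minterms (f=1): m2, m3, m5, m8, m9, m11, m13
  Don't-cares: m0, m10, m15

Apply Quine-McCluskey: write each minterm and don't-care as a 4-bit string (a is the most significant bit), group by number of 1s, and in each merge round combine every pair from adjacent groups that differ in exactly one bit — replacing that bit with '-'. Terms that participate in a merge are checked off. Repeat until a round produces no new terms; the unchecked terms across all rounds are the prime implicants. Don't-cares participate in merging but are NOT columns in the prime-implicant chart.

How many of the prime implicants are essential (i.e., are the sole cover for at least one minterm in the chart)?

2

Round 0: 0000✓ 0010✓ 0011✓ 0101✓ 1000✓ 1001✓ 1010✓ 1011✓ 1101✓ 1111✓
Round 1: -000✓ -010✓ -011✓ -101 00-0✓ 001-✓ 1-01✓ 1-11✓ 10-0✓ 10-1✓ 100-✓ 101-✓ 11-1✓
Round 2: -0-0 -01- 1--1 10--
PIs = {-0-0, -01-, -101, 1--1, 10--}
Coverage chart:
  m2: -0-0,-01-
  m3: -01- ←essential
  m5: -101 ←essential
  m8: -0-0,10--
  m9: 1--1,10--
  m11: -01-,1--1,10--
  m13: -101,1--1
Essential: -01-, -101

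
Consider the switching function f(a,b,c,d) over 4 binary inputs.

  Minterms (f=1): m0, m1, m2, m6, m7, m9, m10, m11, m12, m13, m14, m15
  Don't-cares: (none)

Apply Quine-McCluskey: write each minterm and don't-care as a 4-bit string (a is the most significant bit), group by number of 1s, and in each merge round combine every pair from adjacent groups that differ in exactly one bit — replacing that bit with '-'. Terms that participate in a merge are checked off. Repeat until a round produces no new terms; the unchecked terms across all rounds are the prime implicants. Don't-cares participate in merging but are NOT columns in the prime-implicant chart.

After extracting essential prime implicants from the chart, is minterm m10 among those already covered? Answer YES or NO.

[col 0] 0000*, 0001*, 0010*, 0110*, 0111*, 1001*, 1010*, 1011*, 1100*, 1101*, 1110*, 1111*
[col 1] -001, -010*, -110*, -111*, 0-10*, 00-0, 000-, 011-*, 1-01*, 1-10*, 1-11*, 10-1*, 101-*, 11-0*, 11-1*, 110-*, 111-*
[col 2] --10, -11-, 1--1, 1-1-, 11--
Prime implicants: --10, -001, -11-, 00-0, 000-, 1--1, 1-1-, 11--
PI chart (minterm → PIs covering it):
  0 | 00-0,000-
  1 | -001,000-
  2 | --10,00-0
  6 | --10,-11-
  7 | -11-  (sole → essential)
  9 | -001,1--1
  10 | --10,1-1-
  11 | 1--1,1-1-
  12 | 11--  (sole → essential)
  13 | 1--1,11--
  14 | --10,-11-,1-1-,11--
  15 | -11-,1--1,1-1-,11--
Essential prime implicants: -11-, 11--

NO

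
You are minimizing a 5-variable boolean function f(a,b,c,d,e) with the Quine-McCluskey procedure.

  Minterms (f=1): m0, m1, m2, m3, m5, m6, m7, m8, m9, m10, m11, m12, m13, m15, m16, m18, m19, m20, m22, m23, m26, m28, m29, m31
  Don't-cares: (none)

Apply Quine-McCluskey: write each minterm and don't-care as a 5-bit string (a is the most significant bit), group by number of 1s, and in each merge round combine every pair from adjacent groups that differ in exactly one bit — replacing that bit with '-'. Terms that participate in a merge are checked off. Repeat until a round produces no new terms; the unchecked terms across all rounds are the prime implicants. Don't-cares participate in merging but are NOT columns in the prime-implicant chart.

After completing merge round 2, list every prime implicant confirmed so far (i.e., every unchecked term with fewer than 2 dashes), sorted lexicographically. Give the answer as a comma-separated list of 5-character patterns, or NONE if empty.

Round 0: 00000✓ 00001✓ 00010✓ 00011✓ 00101✓ 00110✓ 00111✓ 01000✓ 01001✓ 01010✓ 01011✓ 01100✓ 01101✓ 01111✓ 10000✓ 10010✓ 10011✓ 10100✓ 10110✓ 10111✓ 11010✓ 11100✓ 11101✓ 11111✓
Round 1: -0000✓ -0010✓ -0011✓ -0110✓ -0111✓ -1010✓ -1100✓ -1101✓ -1111✓ 0-000✓ 0-001✓ 0-010✓ 0-011✓ 0-101✓ 0-111✓ 00-01✓ 00-10✓ 00-11✓ 000-0✓ 000-1✓ 0000-✓ 0001-✓ 001-1✓ 0011-✓ 01-00✓ 01-01✓ 01-11✓ 010-0✓ 010-1✓ 0100-✓ 0101-✓ 011-1✓ 0110-✓ 1-010✓ 1-100 1-111✓ 10-00✓ 10-10✓ 10-11✓ 100-0✓ 1001-✓ 101-0✓ 1011-✓ 111-1✓ 1110-✓
Round 2: --010 --111 -0-10✓ -0-11✓ -00-0 -001-✓ -011-✓ -11-1 -110- 0--01✓ 0--11✓ 0-0-0✓ 0-0-1✓ 0-00-✓ 0-01-✓ 0-1-1✓ 00--1✓ 00-1-✓ 000--✓ 01--1✓ 01-0- 010--✓ 10--0 10-1-✓
Round 3: -0-1- 0---1 0-0--
PIs = {--010, --111, -0-1-, -00-0, -11-1, -110-, 0---1, 0-0--, 01-0-, 1-100, 10--0}

1-100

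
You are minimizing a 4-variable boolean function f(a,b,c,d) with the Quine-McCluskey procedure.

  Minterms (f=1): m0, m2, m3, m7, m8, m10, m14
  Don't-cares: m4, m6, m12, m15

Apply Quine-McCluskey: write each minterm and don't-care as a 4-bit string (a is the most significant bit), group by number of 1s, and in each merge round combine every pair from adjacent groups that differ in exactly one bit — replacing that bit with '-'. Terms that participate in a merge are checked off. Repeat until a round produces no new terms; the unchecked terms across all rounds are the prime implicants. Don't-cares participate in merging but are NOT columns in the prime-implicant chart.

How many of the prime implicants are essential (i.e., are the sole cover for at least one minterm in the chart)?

2

Round 0: 0000✓ 0010✓ 0011✓ 0100✓ 0110✓ 0111✓ 1000✓ 1010✓ 1100✓ 1110✓ 1111✓
Round 1: -000✓ -010✓ -100✓ -110✓ -111✓ 0-00✓ 0-10✓ 0-11✓ 00-0✓ 001-✓ 01-0✓ 011-✓ 1-00✓ 1-10✓ 10-0✓ 11-0✓ 111-✓
Round 2: --00✓ --10✓ -0-0✓ -1-0✓ -11- 0--0✓ 0-1- 1--0✓
Round 3: ---0
PIs = {---0, -11-, 0-1-}
Coverage chart:
  m0: ---0 ←essential
  m2: ---0,0-1-
  m3: 0-1- ←essential
  m7: -11-,0-1-
  m8: ---0 ←essential
  m10: ---0 ←essential
  m14: ---0,-11-
Essential: ---0, 0-1-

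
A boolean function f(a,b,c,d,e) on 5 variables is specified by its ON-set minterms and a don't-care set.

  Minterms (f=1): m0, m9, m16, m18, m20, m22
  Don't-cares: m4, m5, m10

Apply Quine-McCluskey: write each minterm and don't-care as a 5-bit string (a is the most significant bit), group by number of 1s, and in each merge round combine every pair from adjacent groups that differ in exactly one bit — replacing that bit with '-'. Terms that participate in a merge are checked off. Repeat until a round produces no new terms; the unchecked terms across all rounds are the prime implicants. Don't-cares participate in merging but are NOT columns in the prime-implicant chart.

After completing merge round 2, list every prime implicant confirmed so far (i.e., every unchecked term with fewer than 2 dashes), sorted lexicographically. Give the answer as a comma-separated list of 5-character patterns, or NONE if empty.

Round 0: 00000✓ 00100✓ 00101✓ 01001 01010 10000✓ 10010✓ 10100✓ 10110✓
Round 1: -0000✓ -0100✓ 00-00✓ 0010- 10-00✓ 10-10✓ 100-0✓ 101-0✓
Round 2: -0-00 10--0
PIs = {-0-00, 0010-, 01001, 01010, 10--0}

0010-, 01001, 01010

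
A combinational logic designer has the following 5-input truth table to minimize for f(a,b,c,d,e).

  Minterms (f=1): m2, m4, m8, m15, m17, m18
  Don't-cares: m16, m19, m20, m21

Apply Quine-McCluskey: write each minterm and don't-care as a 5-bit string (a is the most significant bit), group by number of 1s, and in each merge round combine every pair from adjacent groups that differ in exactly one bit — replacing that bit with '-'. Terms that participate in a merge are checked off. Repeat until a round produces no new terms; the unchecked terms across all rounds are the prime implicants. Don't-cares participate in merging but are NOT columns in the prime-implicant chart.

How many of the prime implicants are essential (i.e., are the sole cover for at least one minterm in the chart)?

Round 0: 00010✓ 00100✓ 01000 01111 10000✓ 10001✓ 10010✓ 10011✓ 10100✓ 10101✓
Round 1: -0010 -0100 10-00✓ 10-01✓ 100-0✓ 100-1✓ 1000-✓ 1001-✓ 1010-✓
Round 2: 10-0- 100--
PIs = {-0010, -0100, 01000, 01111, 10-0-, 100--}
Coverage chart:
  m2: -0010 ←essential
  m4: -0100 ←essential
  m8: 01000 ←essential
  m15: 01111 ←essential
  m17: 10-0-,100--
  m18: -0010,100--
Essential: -0010, -0100, 01000, 01111

4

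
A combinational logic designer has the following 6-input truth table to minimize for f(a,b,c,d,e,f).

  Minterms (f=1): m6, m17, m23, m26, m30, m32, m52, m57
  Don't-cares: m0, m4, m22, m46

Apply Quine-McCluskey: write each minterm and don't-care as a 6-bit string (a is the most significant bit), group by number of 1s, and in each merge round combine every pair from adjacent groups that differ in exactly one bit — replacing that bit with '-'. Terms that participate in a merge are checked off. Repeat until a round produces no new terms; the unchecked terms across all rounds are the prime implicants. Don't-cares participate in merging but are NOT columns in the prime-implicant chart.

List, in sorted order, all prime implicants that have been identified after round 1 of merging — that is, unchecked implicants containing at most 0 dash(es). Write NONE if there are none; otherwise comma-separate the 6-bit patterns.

010001, 101110, 110100, 111001

[col 0] 000000*, 000100*, 000110*, 010001, 010110*, 010111*, 011010*, 011110*, 100000*, 101110, 110100, 111001
[col 1] -00000, 0-0110, 000-00, 0001-0, 01-110, 01011-, 011-10
Prime implicants: -00000, 0-0110, 000-00, 0001-0, 01-110, 010001, 01011-, 011-10, 101110, 110100, 111001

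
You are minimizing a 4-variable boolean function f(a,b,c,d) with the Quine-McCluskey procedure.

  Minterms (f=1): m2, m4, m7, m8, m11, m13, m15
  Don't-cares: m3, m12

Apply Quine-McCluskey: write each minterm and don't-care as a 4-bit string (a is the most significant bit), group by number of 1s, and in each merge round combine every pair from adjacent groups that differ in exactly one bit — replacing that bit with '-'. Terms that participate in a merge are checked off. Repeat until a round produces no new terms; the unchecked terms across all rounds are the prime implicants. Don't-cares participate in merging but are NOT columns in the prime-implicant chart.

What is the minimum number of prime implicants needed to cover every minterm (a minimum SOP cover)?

5

[col 0] 0010*, 0011*, 0100*, 0111*, 1000*, 1011*, 1100*, 1101*, 1111*
[col 1] -011*, -100, -111*, 0-11*, 001-, 1-00, 1-11*, 11-1, 110-
[col 2] --11
Prime implicants: --11, -100, 001-, 1-00, 11-1, 110-
PI chart (minterm → PIs covering it):
  2 | 001-  (sole → essential)
  4 | -100  (sole → essential)
  7 | --11  (sole → essential)
  8 | 1-00  (sole → essential)
  11 | --11  (sole → essential)
  13 | 11-1,110-
  15 | --11,11-1
Essential prime implicants: --11, -100, 001-, 1-00
Petrick residual → 11-1
Minimum SOP uses 5 PIs: cd + bc'd' + a'b'c + ac'd' + abd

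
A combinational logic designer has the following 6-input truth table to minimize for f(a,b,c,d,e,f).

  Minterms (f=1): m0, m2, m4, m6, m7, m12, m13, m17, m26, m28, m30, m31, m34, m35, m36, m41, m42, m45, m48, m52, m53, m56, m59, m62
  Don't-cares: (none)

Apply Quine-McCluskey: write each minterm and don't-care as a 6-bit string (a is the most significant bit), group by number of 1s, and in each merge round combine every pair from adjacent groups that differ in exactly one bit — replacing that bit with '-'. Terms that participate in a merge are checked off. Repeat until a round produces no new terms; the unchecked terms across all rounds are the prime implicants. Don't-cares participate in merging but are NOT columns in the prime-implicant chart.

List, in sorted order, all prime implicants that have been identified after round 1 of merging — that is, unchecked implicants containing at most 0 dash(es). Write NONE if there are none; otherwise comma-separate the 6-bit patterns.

010001, 111011

[col 0] 000000*, 000010*, 000100*, 000110*, 000111*, 001100*, 001101*, 010001, 011010*, 011100*, 011110*, 011111*, 100010*, 100011*, 100100*, 101001*, 101010*, 101101*, 110000*, 110100*, 110101*, 111000*, 111011, 111110*
[col 1] -00010, -00100, -01101, -11110, 0-1100, 00-100, 000-00*, 000-10*, 0000-0*, 0001-0*, 00011-, 00110-, 011-10, 0111-0, 01111-, 1-0100, 10-010, 10001-, 101-01, 11-000, 110-00, 11010-
[col 2] 000--0
Prime implicants: -00010, -00100, -01101, -11110, 0-1100, 00-100, 000--0, 00011-, 00110-, 010001, 011-10, 0111-0, 01111-, 1-0100, 10-010, 10001-, 101-01, 11-000, 110-00, 11010-, 111011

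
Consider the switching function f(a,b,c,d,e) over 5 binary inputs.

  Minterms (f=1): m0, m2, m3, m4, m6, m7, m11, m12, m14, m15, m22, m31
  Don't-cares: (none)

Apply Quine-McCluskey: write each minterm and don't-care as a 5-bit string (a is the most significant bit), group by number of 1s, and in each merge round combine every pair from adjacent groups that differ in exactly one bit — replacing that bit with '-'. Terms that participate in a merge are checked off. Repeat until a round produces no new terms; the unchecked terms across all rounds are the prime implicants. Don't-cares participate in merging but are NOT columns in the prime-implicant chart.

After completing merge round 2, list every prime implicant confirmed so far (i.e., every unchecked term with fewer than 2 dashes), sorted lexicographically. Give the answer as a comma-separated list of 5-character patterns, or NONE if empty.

Round 0: 00000✓ 00010✓ 00011✓ 00100✓ 00110✓ 00111✓ 01011✓ 01100✓ 01110✓ 01111✓ 10110✓ 11111✓
Round 1: -0110 -1111 0-011✓ 0-100✓ 0-110✓ 0-111✓ 00-00✓ 00-10✓ 00-11✓ 000-0✓ 0001-✓ 001-0✓ 0011-✓ 01-11✓ 011-0✓ 0111-✓
Round 2: 0--11 0-1-0 0-11- 00--0 00-1-
PIs = {-0110, -1111, 0--11, 0-1-0, 0-11-, 00--0, 00-1-}

-0110, -1111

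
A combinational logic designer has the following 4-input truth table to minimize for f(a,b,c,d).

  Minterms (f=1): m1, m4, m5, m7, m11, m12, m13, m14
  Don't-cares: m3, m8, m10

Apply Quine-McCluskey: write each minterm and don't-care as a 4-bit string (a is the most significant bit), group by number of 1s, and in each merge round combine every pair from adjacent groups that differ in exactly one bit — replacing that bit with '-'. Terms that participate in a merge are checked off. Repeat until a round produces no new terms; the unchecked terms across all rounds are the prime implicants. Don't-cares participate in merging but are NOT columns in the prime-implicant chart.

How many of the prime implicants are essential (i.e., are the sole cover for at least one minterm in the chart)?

size-2^0 implicants → 0001(✓)  0011(✓)  0100(✓)  0101(✓)  0111(✓)  1000(✓)  1010(✓)  1011(✓)  1100(✓)  1101(✓)  1110(✓)
size-2^1 implicants → -011  -100(✓)  -101(✓)  0-01(✓)  0-11(✓)  00-1(✓)  01-1(✓)  010-(✓)  1-00(✓)  1-10(✓)  10-0(✓)  101-  11-0(✓)  110-(✓)
size-2^2 implicants → -10-  0--1  1--0
Unchecked terms (primes): -011, -10-, 0--1, 1--0, 101-
Minterm coverage:
  m1 ⊆ 0--1 [E]
  m4 ⊆ -10- [E]
  m5 ⊆ -10-,0--1
  m7 ⊆ 0--1 [E]
  m11 ⊆ -011,101-
  m12 ⊆ -10-,1--0
  m13 ⊆ -10- [E]
  m14 ⊆ 1--0 [E]
E = {-10-, 0--1, 1--0}

3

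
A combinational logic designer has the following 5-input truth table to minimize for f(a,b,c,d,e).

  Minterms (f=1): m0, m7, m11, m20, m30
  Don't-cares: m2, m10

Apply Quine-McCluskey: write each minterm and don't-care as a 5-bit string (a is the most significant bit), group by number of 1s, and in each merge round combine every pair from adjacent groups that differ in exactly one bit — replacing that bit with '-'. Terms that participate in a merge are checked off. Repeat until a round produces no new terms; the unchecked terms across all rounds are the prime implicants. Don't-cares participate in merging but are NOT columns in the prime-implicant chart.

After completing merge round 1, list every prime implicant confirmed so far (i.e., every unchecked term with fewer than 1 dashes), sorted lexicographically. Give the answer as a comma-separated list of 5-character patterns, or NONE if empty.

00111, 10100, 11110

size-2^0 implicants → 00000(✓)  00010(✓)  00111  01010(✓)  01011(✓)  10100  11110
size-2^1 implicants → 0-010  000-0  0101-
Unchecked terms (primes): 0-010, 000-0, 00111, 0101-, 10100, 11110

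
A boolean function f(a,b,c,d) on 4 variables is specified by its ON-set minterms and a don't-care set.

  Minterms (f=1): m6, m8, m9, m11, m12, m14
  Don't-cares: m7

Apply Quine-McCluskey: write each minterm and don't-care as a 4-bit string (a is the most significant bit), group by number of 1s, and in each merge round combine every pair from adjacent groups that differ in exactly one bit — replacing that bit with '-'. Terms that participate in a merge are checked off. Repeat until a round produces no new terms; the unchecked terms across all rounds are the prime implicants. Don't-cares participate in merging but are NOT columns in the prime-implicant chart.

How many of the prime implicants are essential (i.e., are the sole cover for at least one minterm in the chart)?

size-2^0 implicants → 0110(✓)  0111(✓)  1000(✓)  1001(✓)  1011(✓)  1100(✓)  1110(✓)
size-2^1 implicants → -110  011-  1-00  10-1  100-  11-0
Unchecked terms (primes): -110, 011-, 1-00, 10-1, 100-, 11-0
Minterm coverage:
  m6 ⊆ -110,011-
  m8 ⊆ 1-00,100-
  m9 ⊆ 10-1,100-
  m11 ⊆ 10-1 [E]
  m12 ⊆ 1-00,11-0
  m14 ⊆ -110,11-0
E = {10-1}

1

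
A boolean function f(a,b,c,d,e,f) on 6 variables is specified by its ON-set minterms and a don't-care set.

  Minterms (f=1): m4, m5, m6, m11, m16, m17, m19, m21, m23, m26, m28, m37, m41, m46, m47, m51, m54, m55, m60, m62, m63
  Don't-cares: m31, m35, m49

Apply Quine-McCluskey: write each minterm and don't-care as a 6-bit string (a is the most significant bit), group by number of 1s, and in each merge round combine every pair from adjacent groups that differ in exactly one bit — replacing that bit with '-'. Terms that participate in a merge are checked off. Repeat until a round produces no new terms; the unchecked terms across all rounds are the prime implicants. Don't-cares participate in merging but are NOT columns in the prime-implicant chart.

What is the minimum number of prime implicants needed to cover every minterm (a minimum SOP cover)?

11

size-2^0 implicants → 000100(✓)  000101(✓)  000110(✓)  001011  010000(✓)  010001(✓)  010011(✓)  010101(✓)  010111(✓)  011010  011100(✓)  011111(✓)  100011(✓)  100101(✓)  101001  101110(✓)  101111(✓)  110001(✓)  110011(✓)  110110(✓)  110111(✓)  111100(✓)  111110(✓)  111111(✓)
size-2^1 implicants → -00101  -10001(✓)  -10011(✓)  -10111(✓)  -11100  -11111(✓)  0-0101  0001-0  00010-  01-111(✓)  010-01(✓)  010-11(✓)  0100-1(✓)  01000-  0101-1(✓)  1-0011  1-1110(✓)  1-1111(✓)  10111-(✓)  11-110(✓)  11-111(✓)  110-11(✓)  1100-1(✓)  11011-(✓)  1111-0  11111-(✓)
size-2^2 implicants → -1-111  -10-11  -100-1  010--1  1-111-  11-11-
Unchecked terms (primes): -00101, -1-111, -10-11, -100-1, -11100, 0-0101, 0001-0, 00010-, 001011, 010--1, 01000-, 011010, 1-0011, 1-111-, 101001, 11-11-, 1111-0
Minterm coverage:
  m4 ⊆ 0001-0,00010-
  m5 ⊆ -00101,0-0101,00010-
  m6 ⊆ 0001-0 [E]
  m11 ⊆ 001011 [E]
  m16 ⊆ 01000- [E]
  m17 ⊆ -100-1,010--1,01000-
  m19 ⊆ -10-11,-100-1,010--1
  m21 ⊆ 0-0101,010--1
  m23 ⊆ -1-111,-10-11,010--1
  m26 ⊆ 011010 [E]
  m28 ⊆ -11100 [E]
  m37 ⊆ -00101 [E]
  m41 ⊆ 101001 [E]
  m46 ⊆ 1-111- [E]
  m47 ⊆ 1-111- [E]
  m51 ⊆ -10-11,-100-1,1-0011
  m54 ⊆ 11-11- [E]
  m55 ⊆ -1-111,-10-11,11-11-
  m60 ⊆ -11100,1111-0
  m62 ⊆ 1-111-,11-11-,1111-0
  m63 ⊆ -1-111,1-111-,11-11-
E = {-00101, -11100, 0001-0, 001011, 01000-, 011010, 1-111-, 101001, 11-11-}
Petrick residual → -10-11, 0-0101
Cover = b'c'de'f + bc'ef + bcde'f' + a'c'de'f + a'b'c'df' + a'b'cd'ef + a'bc'd'e' + a'bcd'ef' + acde + ab'cd'e'f + abde  |cover|=11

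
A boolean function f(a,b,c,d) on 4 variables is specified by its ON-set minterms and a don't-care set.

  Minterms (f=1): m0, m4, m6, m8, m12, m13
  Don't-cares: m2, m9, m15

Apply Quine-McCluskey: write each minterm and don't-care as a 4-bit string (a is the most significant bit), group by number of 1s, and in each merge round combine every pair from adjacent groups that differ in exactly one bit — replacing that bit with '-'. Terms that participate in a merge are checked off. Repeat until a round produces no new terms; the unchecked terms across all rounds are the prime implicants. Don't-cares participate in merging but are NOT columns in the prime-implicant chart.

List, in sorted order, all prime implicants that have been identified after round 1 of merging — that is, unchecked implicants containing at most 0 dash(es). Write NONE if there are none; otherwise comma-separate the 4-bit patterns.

NONE

[col 0] 0000*, 0010*, 0100*, 0110*, 1000*, 1001*, 1100*, 1101*, 1111*
[col 1] -000*, -100*, 0-00*, 0-10*, 00-0*, 01-0*, 1-00*, 1-01*, 100-*, 11-1, 110-*
[col 2] --00, 0--0, 1-0-
Prime implicants: --00, 0--0, 1-0-, 11-1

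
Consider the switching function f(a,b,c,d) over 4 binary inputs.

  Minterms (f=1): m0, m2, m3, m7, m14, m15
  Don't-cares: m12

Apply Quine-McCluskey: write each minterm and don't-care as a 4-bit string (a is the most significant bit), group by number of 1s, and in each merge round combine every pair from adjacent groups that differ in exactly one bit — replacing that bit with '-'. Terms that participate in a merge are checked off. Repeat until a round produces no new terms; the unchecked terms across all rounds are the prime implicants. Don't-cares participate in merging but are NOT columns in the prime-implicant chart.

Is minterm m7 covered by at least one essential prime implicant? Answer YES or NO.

Round 0: 0000✓ 0010✓ 0011✓ 0111✓ 1100✓ 1110✓ 1111✓
Round 1: -111 0-11 00-0 001- 11-0 111-
PIs = {-111, 0-11, 00-0, 001-, 11-0, 111-}
Coverage chart:
  m0: 00-0 ←essential
  m2: 00-0,001-
  m3: 0-11,001-
  m7: -111,0-11
  m14: 11-0,111-
  m15: -111,111-
Essential: 00-0

NO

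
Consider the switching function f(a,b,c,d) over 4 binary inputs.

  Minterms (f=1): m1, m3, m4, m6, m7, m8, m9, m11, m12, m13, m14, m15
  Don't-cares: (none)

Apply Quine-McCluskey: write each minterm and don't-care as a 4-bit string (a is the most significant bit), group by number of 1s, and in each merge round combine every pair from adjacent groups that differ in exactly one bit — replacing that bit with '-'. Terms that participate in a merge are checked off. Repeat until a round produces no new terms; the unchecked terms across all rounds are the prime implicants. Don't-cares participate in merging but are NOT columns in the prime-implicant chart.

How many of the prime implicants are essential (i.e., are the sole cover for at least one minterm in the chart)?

Round 0: 0001✓ 0011✓ 0100✓ 0110✓ 0111✓ 1000✓ 1001✓ 1011✓ 1100✓ 1101✓ 1110✓ 1111✓
Round 1: -001✓ -011✓ -100✓ -110✓ -111✓ 0-11✓ 00-1✓ 01-0✓ 011-✓ 1-00✓ 1-01✓ 1-11✓ 10-1✓ 100-✓ 11-0✓ 11-1✓ 110-✓ 111-✓
Round 2: --11 -0-1 -1-0 -11- 1--1 1-0- 11--
PIs = {--11, -0-1, -1-0, -11-, 1--1, 1-0-, 11--}
Coverage chart:
  m1: -0-1 ←essential
  m3: --11,-0-1
  m4: -1-0 ←essential
  m6: -1-0,-11-
  m7: --11,-11-
  m8: 1-0- ←essential
  m9: -0-1,1--1,1-0-
  m11: --11,-0-1,1--1
  m12: -1-0,1-0-,11--
  m13: 1--1,1-0-,11--
  m14: -1-0,-11-,11--
  m15: --11,-11-,1--1,11--
Essential: -0-1, -1-0, 1-0-

3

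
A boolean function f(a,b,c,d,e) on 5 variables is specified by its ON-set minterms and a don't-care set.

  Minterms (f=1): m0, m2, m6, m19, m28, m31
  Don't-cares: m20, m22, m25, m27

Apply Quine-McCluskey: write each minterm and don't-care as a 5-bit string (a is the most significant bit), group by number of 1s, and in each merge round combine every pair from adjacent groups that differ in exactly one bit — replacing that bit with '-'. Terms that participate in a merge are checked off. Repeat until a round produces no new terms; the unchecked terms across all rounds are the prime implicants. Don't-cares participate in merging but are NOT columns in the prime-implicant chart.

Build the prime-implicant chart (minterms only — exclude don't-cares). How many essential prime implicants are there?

4

Round 0: 00000✓ 00010✓ 00110✓ 10011✓ 10100✓ 10110✓ 11001✓ 11011✓ 11100✓ 11111✓
Round 1: -0110 00-10 000-0 1-011 1-100 101-0 11-11 110-1
PIs = {-0110, 00-10, 000-0, 1-011, 1-100, 101-0, 11-11, 110-1}
Coverage chart:
  m0: 000-0 ←essential
  m2: 00-10,000-0
  m6: -0110,00-10
  m19: 1-011 ←essential
  m28: 1-100 ←essential
  m31: 11-11 ←essential
Essential: 000-0, 1-011, 1-100, 11-11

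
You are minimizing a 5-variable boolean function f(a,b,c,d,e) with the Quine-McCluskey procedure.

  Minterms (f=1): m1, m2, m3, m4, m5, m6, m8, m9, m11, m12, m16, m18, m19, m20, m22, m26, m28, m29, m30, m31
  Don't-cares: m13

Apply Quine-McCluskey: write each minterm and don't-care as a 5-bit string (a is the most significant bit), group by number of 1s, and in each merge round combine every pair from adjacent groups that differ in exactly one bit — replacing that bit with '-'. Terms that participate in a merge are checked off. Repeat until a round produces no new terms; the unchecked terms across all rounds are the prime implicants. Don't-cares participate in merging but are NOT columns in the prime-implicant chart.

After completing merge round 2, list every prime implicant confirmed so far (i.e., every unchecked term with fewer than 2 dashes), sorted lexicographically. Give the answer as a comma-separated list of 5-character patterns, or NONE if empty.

Round 0: 00001✓ 00010✓ 00011✓ 00100✓ 00101✓ 00110✓ 01000✓ 01001✓ 01011✓ 01100✓ 01101✓ 10000✓ 10010✓ 10011✓ 10100✓ 10110✓ 11010✓ 11100✓ 11101✓ 11110✓ 11111✓
Round 1: -0010✓ -0011✓ -0100✓ -0110✓ -1100✓ -1101✓ 0-001✓ 0-011✓ 0-100✓ 0-101✓ 00-01✓ 00-10✓ 000-1✓ 0001-✓ 001-0✓ 0010-✓ 01-00✓ 01-01✓ 010-1✓ 0100-✓ 0110-✓ 1-010✓ 1-100✓ 1-110✓ 10-00✓ 10-10✓ 100-0✓ 1001-✓ 101-0✓ 11-10✓ 111-0✓ 111-1✓ 1110-✓ 1111-✓
Round 2: --100 -0-10 -001- -01-0 -110- 0--01 0-0-1 0-10- 01-0- 1--10 1-1-0 10--0 111--
PIs = {--100, -0-10, -001-, -01-0, -110-, 0--01, 0-0-1, 0-10-, 01-0-, 1--10, 1-1-0, 10--0, 111--}

NONE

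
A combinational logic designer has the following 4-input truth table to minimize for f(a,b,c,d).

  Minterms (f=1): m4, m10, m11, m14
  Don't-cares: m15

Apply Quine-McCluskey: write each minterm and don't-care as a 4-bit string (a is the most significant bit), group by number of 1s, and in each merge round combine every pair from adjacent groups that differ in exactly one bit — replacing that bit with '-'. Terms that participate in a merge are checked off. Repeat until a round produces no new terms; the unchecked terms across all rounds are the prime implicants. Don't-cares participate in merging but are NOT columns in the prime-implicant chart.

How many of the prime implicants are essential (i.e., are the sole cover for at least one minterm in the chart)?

2

Round 0: 0100 1010✓ 1011✓ 1110✓ 1111✓
Round 1: 1-10✓ 1-11✓ 101-✓ 111-✓
Round 2: 1-1-
PIs = {0100, 1-1-}
Coverage chart:
  m4: 0100 ←essential
  m10: 1-1- ←essential
  m11: 1-1- ←essential
  m14: 1-1- ←essential
Essential: 0100, 1-1-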